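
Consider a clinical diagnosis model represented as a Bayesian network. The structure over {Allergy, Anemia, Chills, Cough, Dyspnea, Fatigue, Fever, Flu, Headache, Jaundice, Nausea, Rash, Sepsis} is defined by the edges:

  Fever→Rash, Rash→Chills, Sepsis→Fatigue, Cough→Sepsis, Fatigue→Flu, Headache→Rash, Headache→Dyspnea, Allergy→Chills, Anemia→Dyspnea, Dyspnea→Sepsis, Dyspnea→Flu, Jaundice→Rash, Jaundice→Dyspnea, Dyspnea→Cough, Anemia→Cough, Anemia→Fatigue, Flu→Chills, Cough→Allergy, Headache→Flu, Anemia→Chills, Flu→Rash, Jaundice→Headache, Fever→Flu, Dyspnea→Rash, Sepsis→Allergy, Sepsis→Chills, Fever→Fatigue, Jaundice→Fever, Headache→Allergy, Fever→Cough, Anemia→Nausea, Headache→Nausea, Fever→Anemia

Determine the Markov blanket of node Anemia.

{Allergy, Chills, Cough, Dyspnea, Fatigue, Fever, Flu, Headache, Jaundice, Nausea, Rash, Sepsis}

By definition, MB(Anemia) is built from Anemia's parents, Anemia's children, and the co-parents of Anemia.
Anemia has parent Fever.
Ch(Anemia) = {Chills, Cough, Dyspnea, Fatigue, Nausea}.
For each child, the remaining parents (spouses of Anemia):
  parents(Dyspnea) \ {Anemia} = {Headache, Jaundice}.
  Nausea also has parent Headache.
  Cough's other parents are Dyspnea, Fever.
  Fatigue also has parents Fever, Sepsis.
  Chills also has parents Allergy, Flu, Rash, Sepsis.
Union: {Fever} ∪ {Chills, Cough, Dyspnea, Fatigue, Nausea} ∪ {Allergy, Dyspnea, Fever, Flu, Headache, Jaundice, Rash, Sepsis} = {Allergy, Chills, Cough, Dyspnea, Fatigue, Fever, Flu, Headache, Jaundice, Nausea, Rash, Sepsis}.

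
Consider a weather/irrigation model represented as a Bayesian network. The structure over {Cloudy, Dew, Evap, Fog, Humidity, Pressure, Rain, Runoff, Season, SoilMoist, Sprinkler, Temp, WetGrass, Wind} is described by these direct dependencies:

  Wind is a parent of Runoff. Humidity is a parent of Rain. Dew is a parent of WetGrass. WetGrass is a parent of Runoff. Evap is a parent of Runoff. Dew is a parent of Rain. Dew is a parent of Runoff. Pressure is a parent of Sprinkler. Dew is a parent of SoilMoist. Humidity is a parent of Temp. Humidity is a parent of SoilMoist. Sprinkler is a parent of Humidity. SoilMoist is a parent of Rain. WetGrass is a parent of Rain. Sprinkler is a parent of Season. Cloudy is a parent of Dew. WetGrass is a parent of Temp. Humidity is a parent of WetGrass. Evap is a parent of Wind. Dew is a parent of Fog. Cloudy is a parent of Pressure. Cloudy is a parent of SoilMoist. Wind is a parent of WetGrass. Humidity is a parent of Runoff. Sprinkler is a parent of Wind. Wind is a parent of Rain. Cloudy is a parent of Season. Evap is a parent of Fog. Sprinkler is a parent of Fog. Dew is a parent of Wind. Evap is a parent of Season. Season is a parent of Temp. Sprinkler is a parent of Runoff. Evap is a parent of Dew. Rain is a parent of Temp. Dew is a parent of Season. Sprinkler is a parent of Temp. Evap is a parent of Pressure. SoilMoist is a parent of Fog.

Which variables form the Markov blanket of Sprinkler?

{Cloudy, Dew, Evap, Fog, Humidity, Pressure, Rain, Runoff, Season, SoilMoist, Temp, WetGrass, Wind}

A node's Markov blanket = Pa ∪ Ch ∪ (parents of Ch other than the node itself).
Sprinkler's parents: Pressure.
Sprinkler has children Fog, Humidity, Runoff, Season, Temp, Wind.
Other parents of Sprinkler's children:
  Humidity: no additional parents.
  parents(Wind) \ {Sprinkler} = {Dew, Evap}.
  Season also has parents Cloudy, Dew, Evap.
  Runoff also has parents Dew, Evap, Humidity, WetGrass, Wind.
  Fog also has parents Dew, Evap, SoilMoist.
  Temp also has parents Humidity, Rain, Season, WetGrass.
So the Markov blanket of Sprinkler is {Cloudy, Dew, Evap, Fog, Humidity, Pressure, Rain, Runoff, Season, SoilMoist, Temp, WetGrass, Wind}.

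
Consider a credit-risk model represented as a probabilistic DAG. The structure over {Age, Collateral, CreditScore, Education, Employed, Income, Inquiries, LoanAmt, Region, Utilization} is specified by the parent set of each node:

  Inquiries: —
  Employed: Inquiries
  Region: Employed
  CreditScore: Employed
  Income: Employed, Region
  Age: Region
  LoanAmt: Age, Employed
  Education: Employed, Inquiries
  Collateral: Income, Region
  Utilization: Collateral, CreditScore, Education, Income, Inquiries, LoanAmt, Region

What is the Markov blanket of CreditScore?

{Collateral, Education, Employed, Income, Inquiries, LoanAmt, Region, Utilization}

The Markov blanket of a node is its parents, its children, and the other parents of its children.
Parents of CreditScore: Employed.
Ch(CreditScore) = {Utilization}.
For each child, the remaining parents (spouses of CreditScore):
  Utilization also has parents Collateral, Education, Income, Inquiries, LoanAmt, Region.
MB(CreditScore) = {Collateral, Education, Employed, Income, Inquiries, LoanAmt, Region, Utilization}.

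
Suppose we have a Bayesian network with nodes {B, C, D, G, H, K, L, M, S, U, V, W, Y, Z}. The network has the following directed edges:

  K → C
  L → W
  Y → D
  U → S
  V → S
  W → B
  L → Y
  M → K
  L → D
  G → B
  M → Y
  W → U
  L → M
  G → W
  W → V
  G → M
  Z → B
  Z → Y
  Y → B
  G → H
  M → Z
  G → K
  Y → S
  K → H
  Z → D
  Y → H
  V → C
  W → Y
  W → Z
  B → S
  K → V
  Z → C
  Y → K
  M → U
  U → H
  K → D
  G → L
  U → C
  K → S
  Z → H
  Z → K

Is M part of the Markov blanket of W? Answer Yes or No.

M is a co-parent of W: both are parents of Z, Y, U.
So M ∈ MB(W).

Yes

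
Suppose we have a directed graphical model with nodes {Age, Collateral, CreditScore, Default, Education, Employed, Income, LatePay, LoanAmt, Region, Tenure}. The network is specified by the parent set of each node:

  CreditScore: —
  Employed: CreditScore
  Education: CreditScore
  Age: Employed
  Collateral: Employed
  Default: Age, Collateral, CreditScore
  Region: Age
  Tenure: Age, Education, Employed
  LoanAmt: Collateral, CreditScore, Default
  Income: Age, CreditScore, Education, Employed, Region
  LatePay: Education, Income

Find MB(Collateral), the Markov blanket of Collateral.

Ch(Collateral) = {Default, LoanAmt}.
Collateral has parent Employed.
Other parents of Collateral's children:
  Default: Age, CreditScore
  LoanAmt: CreditScore, Default
MB(Collateral) = {Age, CreditScore, Default, Employed, LoanAmt}.

{Age, CreditScore, Default, Employed, LoanAmt}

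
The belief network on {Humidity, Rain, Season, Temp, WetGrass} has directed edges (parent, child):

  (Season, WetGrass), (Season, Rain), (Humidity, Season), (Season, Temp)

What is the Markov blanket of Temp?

{Season}

Temp's parents: Season.
Children of Temp: none.
Temp has no children, so there are no co-parents.
Taking the union gives {Season}.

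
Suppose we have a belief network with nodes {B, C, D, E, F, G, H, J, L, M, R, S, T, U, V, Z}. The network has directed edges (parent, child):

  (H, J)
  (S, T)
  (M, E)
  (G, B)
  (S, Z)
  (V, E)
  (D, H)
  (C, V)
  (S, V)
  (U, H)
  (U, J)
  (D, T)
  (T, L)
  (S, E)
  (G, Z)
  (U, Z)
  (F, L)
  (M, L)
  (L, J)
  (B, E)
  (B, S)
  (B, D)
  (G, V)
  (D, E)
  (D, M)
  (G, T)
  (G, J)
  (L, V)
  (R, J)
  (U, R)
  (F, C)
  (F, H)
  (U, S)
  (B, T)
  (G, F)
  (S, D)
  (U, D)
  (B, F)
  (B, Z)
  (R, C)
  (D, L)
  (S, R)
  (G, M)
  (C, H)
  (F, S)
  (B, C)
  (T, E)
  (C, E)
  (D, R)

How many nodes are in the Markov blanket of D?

13

D's parents: B, S, U.
D has children E, H, L, M, R, T.
Other parents of D's children:
  R: S, U
  T: B, G, S
  H: C, F, U
  M: G
  L: F, M, T
  E: B, C, M, S, T, V
MB(D) = {B, C, E, F, G, H, L, M, R, S, T, U, V}, which has 13 nodes.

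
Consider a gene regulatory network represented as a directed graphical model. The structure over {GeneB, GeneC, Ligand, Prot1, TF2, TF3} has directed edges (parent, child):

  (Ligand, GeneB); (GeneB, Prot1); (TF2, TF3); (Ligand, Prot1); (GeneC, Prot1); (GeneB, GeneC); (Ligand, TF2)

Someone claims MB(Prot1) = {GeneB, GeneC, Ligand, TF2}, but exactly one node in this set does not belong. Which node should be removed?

TF2

Children of Prot1: none.
Prot1 has parents GeneB, GeneC, Ligand.
Prot1 has no children, so there are no co-parents.
MB(Prot1) = {GeneB, GeneC, Ligand}.
TF2 is neither a parent, child, nor co-parent of Prot1, so it does not belong.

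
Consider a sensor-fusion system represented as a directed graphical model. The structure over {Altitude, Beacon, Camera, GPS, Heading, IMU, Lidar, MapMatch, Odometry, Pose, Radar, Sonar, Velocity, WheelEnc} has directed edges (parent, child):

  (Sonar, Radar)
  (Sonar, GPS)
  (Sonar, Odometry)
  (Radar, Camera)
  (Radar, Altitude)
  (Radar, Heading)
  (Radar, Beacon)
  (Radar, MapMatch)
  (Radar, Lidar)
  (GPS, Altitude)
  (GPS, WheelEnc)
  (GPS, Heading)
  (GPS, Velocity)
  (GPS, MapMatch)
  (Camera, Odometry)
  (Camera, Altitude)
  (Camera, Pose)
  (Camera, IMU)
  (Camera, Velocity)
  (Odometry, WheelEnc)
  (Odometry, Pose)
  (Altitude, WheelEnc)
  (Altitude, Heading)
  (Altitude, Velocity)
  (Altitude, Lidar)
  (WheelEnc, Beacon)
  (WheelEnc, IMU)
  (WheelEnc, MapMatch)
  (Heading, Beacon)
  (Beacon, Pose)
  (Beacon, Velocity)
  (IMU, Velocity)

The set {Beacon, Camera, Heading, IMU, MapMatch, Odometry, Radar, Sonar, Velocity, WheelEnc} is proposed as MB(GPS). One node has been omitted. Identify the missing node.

Altitude

Children of GPS: Altitude, Heading, MapMatch, Velocity, WheelEnc.
GPS has parent Sonar.
Parents of each child, excluding GPS:
  parents(Altitude) \ {GPS} = {Camera, Radar}.
  parents(WheelEnc) \ {GPS} = {Altitude, Odometry}.
  Heading's other parents are Altitude, Radar.
  parents(Velocity) \ {GPS} = {Altitude, Beacon, Camera, IMU}.
  MapMatch also has parents Radar, WheelEnc.
MB(GPS) = {Altitude, Beacon, Camera, Heading, IMU, MapMatch, Odometry, Radar, Sonar, Velocity, WheelEnc}.
Comparing with the claimed set, Altitude is missing.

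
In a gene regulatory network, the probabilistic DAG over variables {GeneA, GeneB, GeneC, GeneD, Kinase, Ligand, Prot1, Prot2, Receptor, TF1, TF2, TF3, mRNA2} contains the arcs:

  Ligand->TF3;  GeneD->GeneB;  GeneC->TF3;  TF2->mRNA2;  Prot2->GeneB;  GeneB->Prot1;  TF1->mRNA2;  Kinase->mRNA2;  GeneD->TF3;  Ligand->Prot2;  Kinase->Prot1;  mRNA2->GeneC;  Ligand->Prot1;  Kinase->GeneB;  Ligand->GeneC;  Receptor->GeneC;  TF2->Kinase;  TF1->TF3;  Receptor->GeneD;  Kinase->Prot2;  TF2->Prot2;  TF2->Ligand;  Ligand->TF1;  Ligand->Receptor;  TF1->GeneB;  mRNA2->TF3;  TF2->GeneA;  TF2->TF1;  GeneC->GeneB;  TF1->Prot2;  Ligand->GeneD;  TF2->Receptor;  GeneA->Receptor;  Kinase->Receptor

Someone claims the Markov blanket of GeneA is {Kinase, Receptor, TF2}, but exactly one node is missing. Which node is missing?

The Markov blanket of a node is its parents, its children, and the other parents of its children.
Pa(GeneA) = {TF2}.
Ch(GeneA) = {Receptor}.
Co-parents of GeneA (other parents of its children):
  Receptor: Kinase, Ligand, TF2
MB(GeneA) = {Kinase, Ligand, Receptor, TF2}.
Comparing with the claimed set, Ligand is missing.

Ligand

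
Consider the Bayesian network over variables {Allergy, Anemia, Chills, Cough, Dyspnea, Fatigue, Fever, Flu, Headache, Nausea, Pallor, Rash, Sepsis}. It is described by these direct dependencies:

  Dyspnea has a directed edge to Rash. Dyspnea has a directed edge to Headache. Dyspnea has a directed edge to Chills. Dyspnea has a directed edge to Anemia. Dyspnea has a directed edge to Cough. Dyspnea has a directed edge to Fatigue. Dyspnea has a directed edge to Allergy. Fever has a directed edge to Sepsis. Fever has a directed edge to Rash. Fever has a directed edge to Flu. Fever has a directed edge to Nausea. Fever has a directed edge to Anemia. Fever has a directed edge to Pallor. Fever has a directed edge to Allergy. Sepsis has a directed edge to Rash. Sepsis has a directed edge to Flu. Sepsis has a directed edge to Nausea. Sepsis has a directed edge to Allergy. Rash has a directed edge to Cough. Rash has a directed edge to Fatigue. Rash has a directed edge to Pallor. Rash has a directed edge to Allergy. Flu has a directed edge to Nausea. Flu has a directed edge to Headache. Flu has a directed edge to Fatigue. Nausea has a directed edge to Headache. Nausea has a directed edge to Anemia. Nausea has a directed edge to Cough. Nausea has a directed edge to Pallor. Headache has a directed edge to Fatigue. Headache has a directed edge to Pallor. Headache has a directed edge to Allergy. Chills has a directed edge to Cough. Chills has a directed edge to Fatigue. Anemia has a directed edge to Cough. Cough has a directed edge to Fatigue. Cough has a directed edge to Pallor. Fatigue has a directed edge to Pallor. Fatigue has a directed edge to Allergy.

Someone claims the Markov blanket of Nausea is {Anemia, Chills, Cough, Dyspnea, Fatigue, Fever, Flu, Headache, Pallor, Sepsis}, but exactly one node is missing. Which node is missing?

Rash

Ch(Nausea) = {Anemia, Cough, Headache, Pallor}.
Nausea's parents: Fever, Flu, Sepsis.
Other parents of Nausea's children:
  parents(Headache) \ {Nausea} = {Dyspnea, Flu}.
  parents(Anemia) \ {Nausea} = {Dyspnea, Fever}.
  Cough's other parents are Anemia, Chills, Dyspnea, Rash.
  Pallor's other parents are Cough, Fatigue, Fever, Headache, Rash.
MB(Nausea) = {Anemia, Chills, Cough, Dyspnea, Fatigue, Fever, Flu, Headache, Pallor, Rash, Sepsis}.
Comparing with the claimed set, Rash is missing.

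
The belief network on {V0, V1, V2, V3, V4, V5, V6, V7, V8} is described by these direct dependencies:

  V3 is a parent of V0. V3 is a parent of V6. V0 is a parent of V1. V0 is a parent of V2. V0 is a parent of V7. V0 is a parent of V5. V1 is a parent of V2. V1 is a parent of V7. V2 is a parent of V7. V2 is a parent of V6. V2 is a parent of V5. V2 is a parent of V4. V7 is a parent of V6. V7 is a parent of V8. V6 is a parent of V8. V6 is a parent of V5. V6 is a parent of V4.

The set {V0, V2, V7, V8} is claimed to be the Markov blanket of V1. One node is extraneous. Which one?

By definition, MB(V1) is built from V1's parents, V1's children, and the co-parents of V1.
Pa(V1) = {V0}.
Ch(V1) = {V2, V7}.
Co-parents of V1 (other parents of its children):
  parents(V2) \ {V1} = {V0}.
  V7's other parents are V0, V2.
MB(V1) = {V0, V2, V7}.
V8 is neither a parent, child, nor co-parent of V1, so it does not belong.

V8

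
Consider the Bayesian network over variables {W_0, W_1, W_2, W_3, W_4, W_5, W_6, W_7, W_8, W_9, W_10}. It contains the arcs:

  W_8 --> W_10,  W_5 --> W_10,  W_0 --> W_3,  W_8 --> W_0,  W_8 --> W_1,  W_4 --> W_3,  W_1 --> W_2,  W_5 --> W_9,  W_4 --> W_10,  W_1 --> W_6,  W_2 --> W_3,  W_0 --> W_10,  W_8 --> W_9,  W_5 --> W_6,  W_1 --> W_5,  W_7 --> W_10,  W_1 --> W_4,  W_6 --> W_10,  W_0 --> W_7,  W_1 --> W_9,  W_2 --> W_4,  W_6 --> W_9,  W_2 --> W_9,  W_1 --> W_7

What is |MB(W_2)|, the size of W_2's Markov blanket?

8

Recall MB(v) = parents ∪ children ∪ spouses, where spouses are the other parents of v's children.
W_2 has parent W_1.
W_2's children: W_3, W_4, W_9.
Other parents of W_2's children:
  W_4: W_1
  W_3: W_0, W_4
  W_9: W_1, W_5, W_6, W_8
MB(W_2) = {W_0, W_1, W_3, W_4, W_5, W_6, W_8, W_9}, which has 8 nodes.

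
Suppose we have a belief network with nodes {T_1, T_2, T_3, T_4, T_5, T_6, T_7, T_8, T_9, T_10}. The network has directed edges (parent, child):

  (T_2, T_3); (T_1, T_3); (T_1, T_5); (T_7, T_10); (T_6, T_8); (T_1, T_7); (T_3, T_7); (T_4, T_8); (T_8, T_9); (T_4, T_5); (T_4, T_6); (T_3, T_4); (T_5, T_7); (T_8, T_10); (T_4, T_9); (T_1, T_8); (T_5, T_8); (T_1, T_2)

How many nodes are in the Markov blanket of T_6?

4

Parents of T_6: T_4.
Ch(T_6) = {T_8}.
Co-parents of T_6 (other parents of its children):
  T_8's other parents are T_1, T_4, T_5.
MB(T_6) = {T_1, T_4, T_5, T_8}, which has 4 nodes.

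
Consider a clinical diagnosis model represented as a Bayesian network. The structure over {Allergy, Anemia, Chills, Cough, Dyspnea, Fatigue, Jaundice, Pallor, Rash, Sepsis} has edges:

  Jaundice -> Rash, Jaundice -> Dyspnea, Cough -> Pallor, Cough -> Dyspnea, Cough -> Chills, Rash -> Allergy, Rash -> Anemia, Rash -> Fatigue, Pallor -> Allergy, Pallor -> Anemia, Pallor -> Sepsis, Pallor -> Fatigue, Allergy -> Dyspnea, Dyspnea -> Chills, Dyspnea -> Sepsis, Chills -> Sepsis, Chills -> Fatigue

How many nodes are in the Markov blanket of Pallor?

8

By definition, MB(Pallor) is built from Pallor's parents, Pallor's children, and the co-parents of Pallor.
Pallor has parent Cough.
Children of Pallor: Allergy, Anemia, Fatigue, Sepsis.
Other parents of Pallor's children:
  Allergy: Rash
  Anemia: Rash
  Sepsis: Chills, Dyspnea
  Fatigue: Chills, Rash
MB(Pallor) = {Allergy, Anemia, Chills, Cough, Dyspnea, Fatigue, Rash, Sepsis}, which has 8 nodes.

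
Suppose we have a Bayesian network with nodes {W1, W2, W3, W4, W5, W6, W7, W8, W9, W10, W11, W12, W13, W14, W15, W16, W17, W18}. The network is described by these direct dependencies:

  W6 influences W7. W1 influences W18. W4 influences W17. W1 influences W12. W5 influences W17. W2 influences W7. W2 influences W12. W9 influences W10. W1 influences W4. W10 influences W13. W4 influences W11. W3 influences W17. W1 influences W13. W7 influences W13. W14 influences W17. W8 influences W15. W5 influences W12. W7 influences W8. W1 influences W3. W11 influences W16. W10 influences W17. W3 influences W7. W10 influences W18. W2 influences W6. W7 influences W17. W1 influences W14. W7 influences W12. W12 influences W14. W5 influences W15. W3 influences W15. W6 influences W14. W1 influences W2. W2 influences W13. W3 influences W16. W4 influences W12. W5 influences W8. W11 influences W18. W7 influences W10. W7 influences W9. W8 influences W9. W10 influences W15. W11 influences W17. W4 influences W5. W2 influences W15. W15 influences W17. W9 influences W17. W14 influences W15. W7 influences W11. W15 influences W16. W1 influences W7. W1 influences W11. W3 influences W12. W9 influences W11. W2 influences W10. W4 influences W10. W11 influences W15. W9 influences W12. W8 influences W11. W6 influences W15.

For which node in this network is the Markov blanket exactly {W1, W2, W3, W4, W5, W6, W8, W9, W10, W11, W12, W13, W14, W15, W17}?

W7

The target node must have every member of {W1, W2, W3, W4, W5, W6, W8, W9, W10, W11, W12, W13, W14, W15, W17} as a parent, child, or co-parent, and no others.
Parents of W7: W1, W2, W3, W6; children: W8, W9, W10, W11, W12, W13, W17; co-parents: W1, W2, W3, W4, W5, W8, W9, W10, W11, W14, W15.
These exactly cover the given set, so the node is W7.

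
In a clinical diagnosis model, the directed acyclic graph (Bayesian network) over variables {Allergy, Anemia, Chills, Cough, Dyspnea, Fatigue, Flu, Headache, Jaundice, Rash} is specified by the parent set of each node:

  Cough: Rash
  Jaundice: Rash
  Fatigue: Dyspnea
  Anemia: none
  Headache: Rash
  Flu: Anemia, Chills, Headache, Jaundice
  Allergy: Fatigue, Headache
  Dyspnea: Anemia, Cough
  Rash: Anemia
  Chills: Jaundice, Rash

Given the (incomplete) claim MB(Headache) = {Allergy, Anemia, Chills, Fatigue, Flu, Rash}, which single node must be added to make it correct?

Jaundice

Recall MB(v) = parents ∪ children ∪ spouses, where spouses are the other parents of v's children.
Pa(Headache) = {Rash}.
Ch(Headache) = {Allergy, Flu}.
Parents of each child, excluding Headache:
  Allergy's other parent is Fatigue.
  parents(Flu) \ {Headache} = {Anemia, Chills, Jaundice}.
MB(Headache) = {Allergy, Anemia, Chills, Fatigue, Flu, Jaundice, Rash}.
Comparing with the claimed set, Jaundice is missing.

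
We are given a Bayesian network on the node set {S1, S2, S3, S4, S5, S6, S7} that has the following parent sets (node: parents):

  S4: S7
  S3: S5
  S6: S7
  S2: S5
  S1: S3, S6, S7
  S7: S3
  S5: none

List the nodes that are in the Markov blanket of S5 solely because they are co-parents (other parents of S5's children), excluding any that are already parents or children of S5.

Children of S5: S2, S3.
  S3: no additional parents.
  S2: no additional parents.
Excluding nodes already adjacent to S5 (S2, S3), the co-parent-only contribution is {}.

{}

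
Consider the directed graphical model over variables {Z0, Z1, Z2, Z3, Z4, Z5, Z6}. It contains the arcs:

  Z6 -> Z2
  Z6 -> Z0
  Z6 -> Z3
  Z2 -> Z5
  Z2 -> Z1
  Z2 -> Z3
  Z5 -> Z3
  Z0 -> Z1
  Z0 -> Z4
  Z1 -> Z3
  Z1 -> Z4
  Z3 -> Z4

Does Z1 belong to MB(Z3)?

Yes

Z1 is a parent of Z3.
So Z1 ∈ MB(Z3).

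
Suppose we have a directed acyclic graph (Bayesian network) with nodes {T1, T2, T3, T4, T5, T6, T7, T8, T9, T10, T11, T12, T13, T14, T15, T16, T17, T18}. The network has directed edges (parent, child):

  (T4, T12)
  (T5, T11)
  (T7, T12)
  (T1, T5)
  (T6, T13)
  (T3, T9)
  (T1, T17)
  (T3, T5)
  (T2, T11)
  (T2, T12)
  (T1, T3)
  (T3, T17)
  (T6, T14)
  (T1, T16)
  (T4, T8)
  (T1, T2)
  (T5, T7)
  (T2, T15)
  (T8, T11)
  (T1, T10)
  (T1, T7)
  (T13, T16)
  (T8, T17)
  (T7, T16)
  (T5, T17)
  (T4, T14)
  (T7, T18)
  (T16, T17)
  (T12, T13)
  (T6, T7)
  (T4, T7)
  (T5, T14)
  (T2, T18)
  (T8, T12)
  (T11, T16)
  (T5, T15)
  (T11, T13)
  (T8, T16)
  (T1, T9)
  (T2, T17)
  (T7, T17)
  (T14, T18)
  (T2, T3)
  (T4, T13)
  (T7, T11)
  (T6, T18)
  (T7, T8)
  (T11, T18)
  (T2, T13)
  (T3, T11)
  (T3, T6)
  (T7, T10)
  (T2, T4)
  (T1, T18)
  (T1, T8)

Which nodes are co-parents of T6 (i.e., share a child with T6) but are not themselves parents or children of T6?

{T1, T2, T4, T5, T11, T12}

Children of T6: T7, T13, T14, T18.
  T7 also has parents T1, T4, T5.
  T13 also has parents T2, T4, T11, T12.
  parents(T14) \ {T6} = {T4, T5}.
  T18's other parents are T1, T2, T7, T11, T14.
Excluding nodes already adjacent to T6 (T3, T7, T13, T14, T18), the co-parent-only contribution is {T1, T2, T4, T5, T11, T12}.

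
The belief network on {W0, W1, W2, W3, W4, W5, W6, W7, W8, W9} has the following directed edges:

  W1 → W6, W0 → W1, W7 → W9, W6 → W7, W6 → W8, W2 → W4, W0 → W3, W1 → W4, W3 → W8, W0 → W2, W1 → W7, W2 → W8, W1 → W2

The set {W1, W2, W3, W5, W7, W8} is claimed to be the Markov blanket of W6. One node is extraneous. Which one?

By definition, MB(W6) is built from W6's parents, W6's children, and the co-parents of W6.
Children of W6: W7, W8.
W6 has parent W1.
Co-parents of W6 (other parents of its children):
  W7: W1
  W8: W2, W3
MB(W6) = {W1, W2, W3, W7, W8}.
W5 is neither a parent, child, nor co-parent of W6, so it does not belong.

W5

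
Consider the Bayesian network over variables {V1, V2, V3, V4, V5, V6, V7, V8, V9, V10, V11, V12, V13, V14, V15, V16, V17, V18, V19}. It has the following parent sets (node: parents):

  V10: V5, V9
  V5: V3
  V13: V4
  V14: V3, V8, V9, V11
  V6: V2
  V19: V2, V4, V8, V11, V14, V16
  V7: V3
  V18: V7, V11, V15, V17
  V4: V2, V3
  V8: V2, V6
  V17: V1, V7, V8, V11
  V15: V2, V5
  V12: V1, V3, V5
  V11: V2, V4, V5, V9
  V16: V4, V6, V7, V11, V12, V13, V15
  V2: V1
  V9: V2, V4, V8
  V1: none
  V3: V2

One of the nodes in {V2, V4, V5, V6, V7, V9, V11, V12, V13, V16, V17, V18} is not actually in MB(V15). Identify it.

The Markov blanket of a node is its parents, its children, and the other parents of its children.
Parents of V15: V2, V5.
Ch(V15) = {V16, V18}.
For each child, the remaining parents (spouses of V15):
  V16: V4, V6, V7, V11, V12, V13
  V18: V7, V11, V17
MB(V15) = {V2, V4, V5, V6, V7, V11, V12, V13, V16, V17, V18}.
V9 is neither a parent, child, nor co-parent of V15, so it does not belong.

V9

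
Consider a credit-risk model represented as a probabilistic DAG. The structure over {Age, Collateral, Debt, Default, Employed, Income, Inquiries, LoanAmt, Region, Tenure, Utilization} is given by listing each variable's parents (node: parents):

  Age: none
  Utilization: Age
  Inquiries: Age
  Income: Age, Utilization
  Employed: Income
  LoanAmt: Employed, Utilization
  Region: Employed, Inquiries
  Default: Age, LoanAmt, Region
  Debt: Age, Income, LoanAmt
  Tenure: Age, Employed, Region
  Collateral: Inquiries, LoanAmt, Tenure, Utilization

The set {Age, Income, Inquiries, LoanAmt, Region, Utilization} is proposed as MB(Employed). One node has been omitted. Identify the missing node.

Tenure

Employed's children: LoanAmt, Region, Tenure.
Employed has parent Income.
Parents of each child, excluding Employed:
  LoanAmt: Utilization
  Region: Inquiries
  Tenure: Age, Region
MB(Employed) = {Age, Income, Inquiries, LoanAmt, Region, Tenure, Utilization}.
Comparing with the claimed set, Tenure is missing.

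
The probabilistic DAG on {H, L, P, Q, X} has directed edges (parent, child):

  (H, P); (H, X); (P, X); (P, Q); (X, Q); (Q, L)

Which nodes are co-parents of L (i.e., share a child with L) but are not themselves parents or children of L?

L has no children, so it has no co-parents. The set is empty.

{}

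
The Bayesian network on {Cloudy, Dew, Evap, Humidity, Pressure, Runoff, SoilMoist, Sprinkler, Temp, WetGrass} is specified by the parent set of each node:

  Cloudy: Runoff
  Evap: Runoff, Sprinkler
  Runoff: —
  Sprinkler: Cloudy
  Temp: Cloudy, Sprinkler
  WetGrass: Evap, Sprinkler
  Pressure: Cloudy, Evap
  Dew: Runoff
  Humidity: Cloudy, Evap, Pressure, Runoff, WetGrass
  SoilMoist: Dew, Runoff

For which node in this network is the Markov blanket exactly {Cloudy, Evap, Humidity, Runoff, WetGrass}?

Pressure

The target node must have every member of {Cloudy, Evap, Humidity, Runoff, WetGrass} as a parent, child, or co-parent, and no others.
Parents of Pressure: Cloudy, Evap; children: Humidity; co-parents: Cloudy, Evap, Runoff, WetGrass.
These exactly cover the given set, so the node is Pressure.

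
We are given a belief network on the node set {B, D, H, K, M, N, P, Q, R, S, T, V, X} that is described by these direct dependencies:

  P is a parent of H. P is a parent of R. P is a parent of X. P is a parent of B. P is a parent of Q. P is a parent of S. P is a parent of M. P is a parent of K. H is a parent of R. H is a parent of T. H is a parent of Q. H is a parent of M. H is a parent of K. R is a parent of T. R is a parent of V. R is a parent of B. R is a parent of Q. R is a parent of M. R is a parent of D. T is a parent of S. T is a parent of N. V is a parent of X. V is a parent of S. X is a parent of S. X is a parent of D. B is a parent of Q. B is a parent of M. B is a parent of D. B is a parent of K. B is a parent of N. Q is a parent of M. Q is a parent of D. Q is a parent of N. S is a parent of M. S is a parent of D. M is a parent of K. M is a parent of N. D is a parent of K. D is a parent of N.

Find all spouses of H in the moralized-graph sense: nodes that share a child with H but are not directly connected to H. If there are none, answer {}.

Children of H: K, M, Q, R, T.
  R's other parent is P.
  parents(T) \ {H} = {R}.
  Q also has parents B, P, R.
  parents(M) \ {H} = {B, P, Q, R, S}.
  parents(K) \ {H} = {B, D, M, P}.
Excluding nodes already adjacent to H (K, M, P, Q, R, T), the co-parent-only contribution is {B, D, S}.

{B, D, S}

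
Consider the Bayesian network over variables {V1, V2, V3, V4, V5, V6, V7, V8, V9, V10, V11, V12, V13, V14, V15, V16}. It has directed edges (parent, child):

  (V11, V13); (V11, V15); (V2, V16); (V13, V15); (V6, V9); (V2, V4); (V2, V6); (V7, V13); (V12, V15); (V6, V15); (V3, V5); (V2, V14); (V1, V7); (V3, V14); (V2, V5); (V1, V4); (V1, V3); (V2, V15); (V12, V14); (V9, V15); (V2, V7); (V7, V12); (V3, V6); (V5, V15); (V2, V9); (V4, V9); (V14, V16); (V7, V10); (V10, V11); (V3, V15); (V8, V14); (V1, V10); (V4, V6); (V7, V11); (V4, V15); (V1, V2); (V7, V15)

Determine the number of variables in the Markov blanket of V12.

12

By definition, MB(V12) is built from V12's parents, V12's children, and the co-parents of V12.
V12 has parent V7.
V12's children: V14, V15.
Other parents of V12's children:
  V14 also has parents V2, V3, V8.
  parents(V15) \ {V12} = {V2, V3, V4, V5, V6, V7, V9, V11, V13}.
MB(V12) = {V2, V3, V4, V5, V6, V7, V8, V9, V11, V13, V14, V15}, which has 12 nodes.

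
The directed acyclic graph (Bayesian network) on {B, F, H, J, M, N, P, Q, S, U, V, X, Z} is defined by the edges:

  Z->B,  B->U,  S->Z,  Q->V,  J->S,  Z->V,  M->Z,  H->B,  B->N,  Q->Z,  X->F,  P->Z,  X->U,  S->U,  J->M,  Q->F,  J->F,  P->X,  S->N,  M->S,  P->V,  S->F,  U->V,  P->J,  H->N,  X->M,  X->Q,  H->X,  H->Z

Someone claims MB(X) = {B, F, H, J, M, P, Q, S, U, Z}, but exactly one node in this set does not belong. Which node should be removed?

By definition, MB(X) is built from X's parents, X's children, and the co-parents of X.
X has parents H, P.
X has children F, M, Q, U.
Other parents of X's children:
  M's other parent is J.
  Q has no other parent.
  U also has parents B, S.
  F also has parents J, Q, S.
MB(X) = {B, F, H, J, M, P, Q, S, U}.
Z is neither a parent, child, nor co-parent of X, so it does not belong.

Z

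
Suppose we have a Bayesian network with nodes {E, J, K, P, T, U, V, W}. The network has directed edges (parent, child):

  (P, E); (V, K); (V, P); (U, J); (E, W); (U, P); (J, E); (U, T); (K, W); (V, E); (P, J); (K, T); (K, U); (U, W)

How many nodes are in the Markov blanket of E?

Recall MB(v) = parents ∪ children ∪ spouses, where spouses are the other parents of v's children.
E's children: W.
E's parents: J, P, V.
Other parents of E's children:
  W's other parents are K, U.
MB(E) = {J, K, P, U, V, W}, which has 6 nodes.

6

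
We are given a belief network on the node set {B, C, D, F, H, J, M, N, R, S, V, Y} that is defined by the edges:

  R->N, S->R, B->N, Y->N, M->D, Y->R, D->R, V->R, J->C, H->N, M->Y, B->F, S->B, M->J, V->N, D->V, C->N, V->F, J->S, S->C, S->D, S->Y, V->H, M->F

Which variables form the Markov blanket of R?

{B, C, D, H, N, S, V, Y}

Recall MB(v) = parents ∪ children ∪ spouses, where spouses are the other parents of v's children.
R's children: N.
Pa(R) = {D, S, V, Y}.
For each child, the remaining parents (spouses of R):
  parents(N) \ {R} = {B, C, H, V, Y}.
Union: {D, S, V, Y} ∪ {N} ∪ {B, C, H, V, Y} = {B, C, D, H, N, S, V, Y}.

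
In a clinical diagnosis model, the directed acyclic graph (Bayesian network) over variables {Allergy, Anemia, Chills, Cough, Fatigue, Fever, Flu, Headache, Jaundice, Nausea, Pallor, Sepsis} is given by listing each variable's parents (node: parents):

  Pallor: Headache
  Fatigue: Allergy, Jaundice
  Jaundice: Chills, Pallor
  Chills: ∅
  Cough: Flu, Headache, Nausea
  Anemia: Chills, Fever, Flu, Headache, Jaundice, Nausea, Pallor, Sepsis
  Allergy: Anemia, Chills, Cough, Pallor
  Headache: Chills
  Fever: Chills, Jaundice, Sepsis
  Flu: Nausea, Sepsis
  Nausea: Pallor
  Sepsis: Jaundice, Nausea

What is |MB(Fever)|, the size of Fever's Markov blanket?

By definition, MB(Fever) is built from Fever's parents, Fever's children, and the co-parents of Fever.
Parents of Fever: Chills, Jaundice, Sepsis.
Fever has child Anemia.
Parents of each child, excluding Fever:
  Anemia's other parents are Chills, Flu, Headache, Jaundice, Nausea, Pallor, Sepsis.
MB(Fever) = {Anemia, Chills, Flu, Headache, Jaundice, Nausea, Pallor, Sepsis}, which has 8 nodes.

8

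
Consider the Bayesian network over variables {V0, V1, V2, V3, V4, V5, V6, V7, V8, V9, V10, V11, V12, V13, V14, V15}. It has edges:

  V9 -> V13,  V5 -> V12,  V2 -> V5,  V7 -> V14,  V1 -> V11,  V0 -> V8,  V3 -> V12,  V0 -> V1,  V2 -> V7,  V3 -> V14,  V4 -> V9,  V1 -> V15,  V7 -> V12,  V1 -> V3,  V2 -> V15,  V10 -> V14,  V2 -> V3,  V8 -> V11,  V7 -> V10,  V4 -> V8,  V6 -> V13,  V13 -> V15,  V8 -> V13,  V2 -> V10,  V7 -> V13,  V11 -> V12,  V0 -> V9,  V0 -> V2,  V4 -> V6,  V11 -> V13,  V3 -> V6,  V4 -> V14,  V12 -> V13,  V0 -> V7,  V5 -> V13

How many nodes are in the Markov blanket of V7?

Recall MB(v) = parents ∪ children ∪ spouses, where spouses are the other parents of v's children.
V7's children: V10, V12, V13, V14.
Parents of V7: V0, V2.
For each child, the remaining parents (spouses of V7):
  V10: V2
  V12: V3, V5, V11
  V13: V5, V6, V8, V9, V11, V12
  V14: V3, V4, V10
MB(V7) = {V0, V2, V3, V4, V5, V6, V8, V9, V10, V11, V12, V13, V14}, which has 13 nodes.

13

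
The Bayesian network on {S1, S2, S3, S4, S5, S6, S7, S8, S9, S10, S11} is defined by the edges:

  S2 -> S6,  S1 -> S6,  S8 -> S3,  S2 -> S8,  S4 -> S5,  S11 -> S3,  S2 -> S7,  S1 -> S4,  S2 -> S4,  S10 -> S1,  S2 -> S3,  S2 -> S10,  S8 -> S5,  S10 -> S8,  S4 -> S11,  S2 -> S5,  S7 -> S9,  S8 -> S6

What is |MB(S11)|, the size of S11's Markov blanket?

The Markov blanket of a node is its parents, its children, and the other parents of its children.
Ch(S11) = {S3}.
S11 has parent S4.
Co-parents of S11 (other parents of its children):
  parents(S3) \ {S11} = {S2, S8}.
MB(S11) = {S2, S3, S4, S8}, which has 4 nodes.

4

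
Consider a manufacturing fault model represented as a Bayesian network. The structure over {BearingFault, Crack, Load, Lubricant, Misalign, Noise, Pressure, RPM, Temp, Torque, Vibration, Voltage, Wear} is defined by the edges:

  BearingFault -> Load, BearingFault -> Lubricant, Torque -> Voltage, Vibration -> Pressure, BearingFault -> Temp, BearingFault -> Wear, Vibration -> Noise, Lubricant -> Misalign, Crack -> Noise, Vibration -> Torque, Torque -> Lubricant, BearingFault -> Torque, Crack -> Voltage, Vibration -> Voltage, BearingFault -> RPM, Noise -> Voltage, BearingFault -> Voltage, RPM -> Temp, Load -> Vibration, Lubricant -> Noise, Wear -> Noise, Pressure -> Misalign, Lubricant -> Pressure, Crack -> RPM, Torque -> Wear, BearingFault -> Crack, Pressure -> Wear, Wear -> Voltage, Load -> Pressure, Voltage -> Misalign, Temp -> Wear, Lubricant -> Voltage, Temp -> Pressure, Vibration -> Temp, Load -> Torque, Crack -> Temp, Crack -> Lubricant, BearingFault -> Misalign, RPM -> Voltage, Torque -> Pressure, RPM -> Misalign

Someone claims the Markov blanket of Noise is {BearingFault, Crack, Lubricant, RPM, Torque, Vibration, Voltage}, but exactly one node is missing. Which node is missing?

Wear

Noise's parents: Crack, Lubricant, Vibration, Wear.
Noise's children: Voltage.
Parents of each child, excluding Noise:
  Voltage's other parents are BearingFault, Crack, Lubricant, RPM, Torque, Vibration, Wear.
MB(Noise) = {BearingFault, Crack, Lubricant, RPM, Torque, Vibration, Voltage, Wear}.
Comparing with the claimed set, Wear is missing.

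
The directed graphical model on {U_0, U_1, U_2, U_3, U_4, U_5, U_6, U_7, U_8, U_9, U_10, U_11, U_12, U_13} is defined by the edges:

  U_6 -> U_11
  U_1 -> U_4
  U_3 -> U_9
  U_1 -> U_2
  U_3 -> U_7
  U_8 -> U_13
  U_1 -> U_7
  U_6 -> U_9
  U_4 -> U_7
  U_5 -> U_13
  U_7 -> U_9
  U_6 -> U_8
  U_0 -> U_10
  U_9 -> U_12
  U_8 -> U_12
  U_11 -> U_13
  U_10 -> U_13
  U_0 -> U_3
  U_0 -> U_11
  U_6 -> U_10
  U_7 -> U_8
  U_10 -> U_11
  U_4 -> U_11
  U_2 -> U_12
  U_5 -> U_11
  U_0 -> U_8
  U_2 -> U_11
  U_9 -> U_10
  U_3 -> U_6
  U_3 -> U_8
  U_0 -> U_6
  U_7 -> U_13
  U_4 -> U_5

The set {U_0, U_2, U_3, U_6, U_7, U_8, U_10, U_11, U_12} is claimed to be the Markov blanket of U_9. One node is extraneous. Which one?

U_9's parents: U_3, U_6, U_7.
Children of U_9: U_10, U_12.
Co-parents of U_9 (other parents of its children):
  U_10 also has parents U_0, U_6.
  parents(U_12) \ {U_9} = {U_2, U_8}.
MB(U_9) = {U_0, U_2, U_3, U_6, U_7, U_8, U_10, U_12}.
U_11 is neither a parent, child, nor co-parent of U_9, so it does not belong.

U_11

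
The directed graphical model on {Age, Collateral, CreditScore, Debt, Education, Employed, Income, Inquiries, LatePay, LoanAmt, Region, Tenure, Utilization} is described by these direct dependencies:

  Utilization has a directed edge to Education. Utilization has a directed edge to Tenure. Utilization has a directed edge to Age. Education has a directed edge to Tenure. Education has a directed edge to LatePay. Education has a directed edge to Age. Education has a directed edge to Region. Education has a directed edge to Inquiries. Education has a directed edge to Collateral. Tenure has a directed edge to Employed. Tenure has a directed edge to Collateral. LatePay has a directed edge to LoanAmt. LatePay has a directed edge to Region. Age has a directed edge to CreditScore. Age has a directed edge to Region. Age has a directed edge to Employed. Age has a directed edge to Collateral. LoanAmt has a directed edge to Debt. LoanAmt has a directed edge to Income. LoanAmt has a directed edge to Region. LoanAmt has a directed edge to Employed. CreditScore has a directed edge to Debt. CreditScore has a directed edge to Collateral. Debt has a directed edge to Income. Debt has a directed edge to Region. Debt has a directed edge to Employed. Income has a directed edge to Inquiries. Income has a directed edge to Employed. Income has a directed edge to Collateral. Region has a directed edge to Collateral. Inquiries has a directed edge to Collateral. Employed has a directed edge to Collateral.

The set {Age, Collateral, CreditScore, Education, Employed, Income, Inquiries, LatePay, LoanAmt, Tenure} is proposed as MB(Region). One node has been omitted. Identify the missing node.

Debt

The Markov blanket of a node is its parents, its children, and the other parents of its children.
Parents of Region: Age, Debt, Education, LatePay, LoanAmt.
Ch(Region) = {Collateral}.
For each child, the remaining parents (spouses of Region):
  Collateral's other parents are Age, CreditScore, Education, Employed, Income, Inquiries, Tenure.
MB(Region) = {Age, Collateral, CreditScore, Debt, Education, Employed, Income, Inquiries, LatePay, LoanAmt, Tenure}.
Comparing with the claimed set, Debt is missing.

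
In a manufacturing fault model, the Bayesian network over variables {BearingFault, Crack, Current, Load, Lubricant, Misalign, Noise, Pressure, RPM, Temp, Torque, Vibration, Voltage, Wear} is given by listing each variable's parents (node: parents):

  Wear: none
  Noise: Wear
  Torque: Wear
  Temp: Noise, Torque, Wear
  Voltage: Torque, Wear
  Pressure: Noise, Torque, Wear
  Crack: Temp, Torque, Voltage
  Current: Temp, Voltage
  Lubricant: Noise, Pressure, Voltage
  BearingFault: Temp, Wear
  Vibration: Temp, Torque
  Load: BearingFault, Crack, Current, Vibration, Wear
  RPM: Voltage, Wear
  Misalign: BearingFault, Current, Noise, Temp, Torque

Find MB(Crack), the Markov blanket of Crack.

Crack's children: Load.
Parents of Crack: Temp, Torque, Voltage.
For each child, the remaining parents (spouses of Crack):
  parents(Load) \ {Crack} = {BearingFault, Current, Vibration, Wear}.
Taking the union gives {BearingFault, Current, Load, Temp, Torque, Vibration, Voltage, Wear}.

{BearingFault, Current, Load, Temp, Torque, Vibration, Voltage, Wear}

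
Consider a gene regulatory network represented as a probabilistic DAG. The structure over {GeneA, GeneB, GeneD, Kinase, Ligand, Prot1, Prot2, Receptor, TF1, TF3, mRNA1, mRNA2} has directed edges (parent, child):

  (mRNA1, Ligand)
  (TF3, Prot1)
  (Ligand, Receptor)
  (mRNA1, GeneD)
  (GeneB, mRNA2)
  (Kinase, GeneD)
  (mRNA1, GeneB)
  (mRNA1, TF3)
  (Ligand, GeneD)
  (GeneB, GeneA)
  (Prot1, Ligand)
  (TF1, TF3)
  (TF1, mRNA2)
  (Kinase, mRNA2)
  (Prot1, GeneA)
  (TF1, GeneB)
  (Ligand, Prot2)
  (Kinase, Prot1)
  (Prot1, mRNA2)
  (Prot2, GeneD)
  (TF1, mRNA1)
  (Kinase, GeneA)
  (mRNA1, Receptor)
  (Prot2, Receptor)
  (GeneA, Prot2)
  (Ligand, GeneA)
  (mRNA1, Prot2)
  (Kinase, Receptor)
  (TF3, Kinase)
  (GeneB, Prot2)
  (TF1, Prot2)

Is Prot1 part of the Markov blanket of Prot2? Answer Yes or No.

No

Recall MB(v) = parents ∪ children ∪ spouses, where spouses are the other parents of v's children.
Parents of Prot2: GeneA, GeneB, Ligand, TF1, mRNA1.
Children of Prot2: GeneD, Receptor.
For each child, the remaining parents (spouses of Prot2):
  GeneD's other parents are Kinase, Ligand, mRNA1.
  Receptor's other parents are Kinase, Ligand, mRNA1.
MB(Prot2) = {GeneA, GeneB, GeneD, Kinase, Ligand, Receptor, TF1, mRNA1}; Prot1 is not in this set.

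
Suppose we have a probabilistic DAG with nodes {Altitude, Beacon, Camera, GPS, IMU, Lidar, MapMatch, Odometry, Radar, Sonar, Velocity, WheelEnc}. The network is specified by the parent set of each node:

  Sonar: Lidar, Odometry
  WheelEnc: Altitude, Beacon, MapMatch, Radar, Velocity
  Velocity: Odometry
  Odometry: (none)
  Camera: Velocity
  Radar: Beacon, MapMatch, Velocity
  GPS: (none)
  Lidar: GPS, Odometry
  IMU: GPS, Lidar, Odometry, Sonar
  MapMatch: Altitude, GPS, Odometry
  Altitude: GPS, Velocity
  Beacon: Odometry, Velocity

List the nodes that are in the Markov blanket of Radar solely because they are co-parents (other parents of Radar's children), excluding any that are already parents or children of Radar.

{Altitude}

Children of Radar: WheelEnc.
  parents(WheelEnc) \ {Radar} = {Altitude, Beacon, MapMatch, Velocity}.
Excluding nodes already adjacent to Radar (Beacon, MapMatch, Velocity, WheelEnc), the co-parent-only contribution is {Altitude}.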